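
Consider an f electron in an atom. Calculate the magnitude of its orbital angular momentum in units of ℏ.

The letter f corresponds to l = 3.
|L| = ℏ√(l(l+1)) = ℏ√(3·4) = 2√3 ℏ

|L| = 2√3 ℏ ≈ 3.464ℏ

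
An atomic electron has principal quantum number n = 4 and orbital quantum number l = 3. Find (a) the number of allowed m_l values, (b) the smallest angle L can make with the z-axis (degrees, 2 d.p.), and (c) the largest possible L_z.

7 values; θ_min ≈ 30.00°; L_z,max = 3ℏ

There are 2l+1 = 7 values of m_l.
cos θ_min = 3/√12, so θ_min ≈ 30.00°.
L_z,max = lℏ = 3ℏ.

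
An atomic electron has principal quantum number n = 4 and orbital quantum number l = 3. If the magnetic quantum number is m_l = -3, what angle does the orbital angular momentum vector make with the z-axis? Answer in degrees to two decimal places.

θ ≈ 150.00°

|L|² = l(l+1)ℏ² = 12ℏ², so |L| = 2√3 ℏ.
L_z = m_l ℏ = −3ℏ.
cos θ = L_z/|L| = -3/√12, so θ ≈ 150.00°.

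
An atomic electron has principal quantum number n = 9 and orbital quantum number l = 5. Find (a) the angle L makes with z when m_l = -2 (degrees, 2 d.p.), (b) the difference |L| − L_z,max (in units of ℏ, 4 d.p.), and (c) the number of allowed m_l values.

For m_l = -2: cos θ = -2/√30, θ ≈ 111.42°.
|L| − L_z,max = (√30 − 5)ℏ ≈ 0.4772ℏ.
There are 2l+1 = 11 values of m_l.

θ(m_l=-2) ≈ 111.42°; |L|−L_z,max ≈ 0.4772ℏ; 11 values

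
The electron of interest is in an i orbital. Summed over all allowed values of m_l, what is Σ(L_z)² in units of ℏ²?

Σ(L_z)² = 182 ℏ²

For an i orbital, l = 6.
The allowed m_l values are -6, -5, -4, -3, -2, -1, 0, 1, 2, 3, 4, 5, 6.
Summing m² from −6 to 6: Σ m_l² = 182.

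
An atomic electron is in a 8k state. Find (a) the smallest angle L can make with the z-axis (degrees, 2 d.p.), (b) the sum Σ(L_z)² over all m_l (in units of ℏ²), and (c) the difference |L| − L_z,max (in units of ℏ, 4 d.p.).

For 8k, l = 7.
cos θ_min = 7/√56, so θ_min ≈ 20.70°.
Σ m_l² = 280, so Σ(L_z)² = 280 ℏ².
|L| − L_z,max = (2√14 − 7)ℏ ≈ 0.4833ℏ.

θ_min ≈ 20.70°; Σ(L_z)² = 280 ℏ²; |L|−L_z,max ≈ 0.4833ℏ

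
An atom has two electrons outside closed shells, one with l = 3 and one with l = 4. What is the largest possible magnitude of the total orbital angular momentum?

|L_tot|_max = 2√14 ℏ ≈ 7.483ℏ

By the triangle rule, |l₁ − l₂| ≤ L ≤ l₁ + l₂.
L ∈ {1, 2, 3, 4, 5, 6, 7}.
The largest magnitude corresponds to L = 7: |L_tot| = ℏ√(7·8) = 2√14 ℏ.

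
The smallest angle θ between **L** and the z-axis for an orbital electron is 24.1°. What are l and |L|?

cos²θ_min = l/(l+1) = 0.8333.
Thus l = 0.8333/(1 − 0.8333) ≈ 5.
Then |L| = ℏ√(5·6) = √30 ℏ.

l = 5, |L| = √30 ℏ ≈ 5.477ℏ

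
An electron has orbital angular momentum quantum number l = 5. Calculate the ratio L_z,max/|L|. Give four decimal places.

L_z,max/|L| = 0.9129

|L| = √30 ℏ ≈ 5.4772ℏ, while L_z,max = lℏ = 5ℏ.
L_z,max/|L| = 5/√30 = 0.9129.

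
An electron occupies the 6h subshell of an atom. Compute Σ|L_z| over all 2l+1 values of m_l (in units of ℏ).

Σ|L_z| = 30 ℏ

For 6h, l = 5.
The allowed m_l values are -5, -4, -3, -2, -1, 0, 1, 2, 3, 4, 5.
Σ|m_l| = 2(1+2+…+5) = 30.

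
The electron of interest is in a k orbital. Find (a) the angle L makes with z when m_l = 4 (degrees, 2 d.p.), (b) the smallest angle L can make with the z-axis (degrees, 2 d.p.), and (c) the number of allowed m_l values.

K corresponds to l = 7.
For m_l = 4: cos θ = 4/√56, θ ≈ 57.69°.
cos θ_min = 7/√56, so θ_min ≈ 20.70°.
There are 2l+1 = 15 values of m_l.

θ(m_l=4) ≈ 57.69°; θ_min ≈ 20.70°; 15 values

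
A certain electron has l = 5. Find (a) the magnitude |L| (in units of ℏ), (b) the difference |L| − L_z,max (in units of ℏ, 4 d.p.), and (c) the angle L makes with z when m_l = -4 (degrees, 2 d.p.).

|L| = √30 ℏ ≈ 5.477ℏ; |L|−L_z,max ≈ 0.4772ℏ; θ(m_l=-4) ≈ 136.91°

|L| = ℏ√(5·6) = √30 ℏ ≈ 5.477ℏ.
|L| − L_z,max = (√30 − 5)ℏ ≈ 0.4772ℏ.
For m_l = -4: cos θ = -4/√30, θ ≈ 136.91°.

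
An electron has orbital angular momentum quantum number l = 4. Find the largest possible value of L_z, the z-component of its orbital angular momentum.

L_z = m_l ℏ with m_l ∈ {−4, …, 4}; the maximum is m_l = 4.

L_z,max = 4ℏ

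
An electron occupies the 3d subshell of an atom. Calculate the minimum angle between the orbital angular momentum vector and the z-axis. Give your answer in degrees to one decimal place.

3d means n = 3, l = 2.
|L| = ℏ√(l(l+1)) = √6 ℏ.
The smallest angle corresponds to the largest L_z, i.e. m_l = l = 2, giving L_z = 2ℏ.
cos θ_min = 2/√6, so θ_min ≈ 35.3°.

θ_min ≈ 35.3°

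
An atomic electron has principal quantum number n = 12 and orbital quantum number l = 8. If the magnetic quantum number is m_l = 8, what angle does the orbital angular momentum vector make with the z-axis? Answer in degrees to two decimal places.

|L| = √(l(l+1)) ℏ = 6√2 ℏ.
L_z = m_l ℏ = 8ℏ.
cos θ = L_z/|L| = 8/√72, so θ ≈ 19.47°.

θ ≈ 19.47°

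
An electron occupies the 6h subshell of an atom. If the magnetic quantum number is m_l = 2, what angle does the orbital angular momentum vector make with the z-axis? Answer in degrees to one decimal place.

θ ≈ 68.6°

The 6h subshell has l = 5.
|L|² = l(l+1)ℏ² = 30ℏ², so |L| = √30 ℏ.
L_z = m_l ℏ = 2ℏ.
cos θ = L_z/|L| = 2/√30, so θ ≈ 68.6°.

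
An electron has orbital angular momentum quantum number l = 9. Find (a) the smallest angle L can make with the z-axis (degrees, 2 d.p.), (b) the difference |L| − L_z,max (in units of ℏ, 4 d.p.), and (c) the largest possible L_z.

θ_min ≈ 18.43°; |L|−L_z,max ≈ 0.4868ℏ; L_z,max = 9ℏ

cos θ_min = 9/√90, so θ_min ≈ 18.43°.
|L| − L_z,max = (3√10 − 9)ℏ ≈ 0.4868ℏ.
L_z,max = lℏ = 9ℏ.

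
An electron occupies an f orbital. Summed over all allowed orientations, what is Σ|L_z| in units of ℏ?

An f state has l = 3.
m_l ∈ {-3, -2, -1, 0, 1, 2, 3}.
Σ|m_l| = 2(1+2+…+3) = 12.

Σ|L_z| = 12 ℏ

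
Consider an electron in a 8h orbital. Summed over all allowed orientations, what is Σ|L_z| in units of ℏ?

8h means n = 8, l = 5.
The allowed m_l values are -5, -4, -3, -2, -1, 0, 1, 2, 3, 4, 5.
Σ|m_l| = 2(1+2+…+5) = 30.

Σ|L_z| = 30 ℏ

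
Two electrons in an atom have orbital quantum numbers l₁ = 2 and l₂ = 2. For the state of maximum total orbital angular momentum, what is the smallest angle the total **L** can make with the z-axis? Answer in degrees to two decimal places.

θ_min ≈ 26.57°

L runs from |2 − 2| = 0 to 2 + 2 = 4.
Allowed values: L = 0, 1, 2, 3, 4.
The maximum is L = 4, with |L_tot| = ℏ√(4·5) = 2√5 ℏ.
The minimum angle with z is arccos(4/√20) ≈ 26.57°.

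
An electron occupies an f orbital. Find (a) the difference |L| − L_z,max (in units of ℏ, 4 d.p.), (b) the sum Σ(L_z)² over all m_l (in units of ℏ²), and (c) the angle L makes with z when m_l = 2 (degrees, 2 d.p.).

An f state has l = 3.
|L| − L_z,max = (2√3 − 3)ℏ ≈ 0.4641ℏ.
Σ m_l² = 28, so Σ(L_z)² = 28 ℏ².
For m_l = 2: cos θ = 2/√12, θ ≈ 54.74°.

|L|−L_z,max ≈ 0.4641ℏ; Σ(L_z)² = 28 ℏ²; θ(m_l=2) ≈ 54.74°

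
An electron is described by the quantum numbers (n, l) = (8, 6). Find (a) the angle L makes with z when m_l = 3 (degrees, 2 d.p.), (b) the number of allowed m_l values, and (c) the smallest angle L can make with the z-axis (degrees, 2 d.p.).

θ(m_l=3) ≈ 62.42°; 13 values; θ_min ≈ 22.21°

For m_l = 3: cos θ = 3/√42, θ ≈ 62.42°.
There are 2l+1 = 13 values of m_l.
cos θ_min = 6/√42, so θ_min ≈ 22.21°.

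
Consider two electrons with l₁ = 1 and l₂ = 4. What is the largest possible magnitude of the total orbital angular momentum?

The total orbital quantum number L ranges from |l₁ − l₂| to l₁ + l₂ in integer steps.
L ∈ {3, 4, 5}.
The largest magnitude corresponds to L = 5: |L_tot| = ℏ√(5·6) = √30 ℏ.

|L_tot|_max = √30 ℏ ≈ 5.477ℏ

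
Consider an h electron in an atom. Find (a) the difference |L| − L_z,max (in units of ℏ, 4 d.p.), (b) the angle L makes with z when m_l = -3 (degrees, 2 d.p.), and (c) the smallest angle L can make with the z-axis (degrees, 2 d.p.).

|L|−L_z,max ≈ 0.4772ℏ; θ(m_l=-3) ≈ 123.21°; θ_min ≈ 24.09°

The letter h corresponds to l = 5.
|L| − L_z,max = (√30 − 5)ℏ ≈ 0.4772ℏ.
For m_l = -3: cos θ = -3/√30, θ ≈ 123.21°.
cos θ_min = 5/√30, so θ_min ≈ 24.09°.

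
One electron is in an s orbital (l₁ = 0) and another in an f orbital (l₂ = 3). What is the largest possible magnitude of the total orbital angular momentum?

The total orbital quantum number L ranges from |l₁ − l₂| to l₁ + l₂ in integer steps.
L ∈ {3}.
The largest magnitude corresponds to L = 3: |L_tot| = ℏ√(3·4) = 2√3 ℏ.

|L_tot|_max = 2√3 ℏ ≈ 3.464ℏ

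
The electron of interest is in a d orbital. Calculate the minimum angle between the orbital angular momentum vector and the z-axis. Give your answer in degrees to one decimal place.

The letter d corresponds to l = 2.
|L| = ℏ√(l(l+1)) = √6 ℏ.
The smallest angle corresponds to the largest L_z, i.e. m_l = l = 2, giving L_z = 2ℏ.
cos θ_min = 2/√6, so θ_min ≈ 35.3°.

θ_min ≈ 35.3°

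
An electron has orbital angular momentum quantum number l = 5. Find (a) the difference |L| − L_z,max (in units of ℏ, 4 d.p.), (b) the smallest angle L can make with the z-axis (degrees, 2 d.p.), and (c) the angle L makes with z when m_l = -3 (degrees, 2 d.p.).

|L| − L_z,max = (√30 − 5)ℏ ≈ 0.4772ℏ.
cos θ_min = 5/√30, so θ_min ≈ 24.09°.
For m_l = -3: cos θ = -3/√30, θ ≈ 123.21°.

|L|−L_z,max ≈ 0.4772ℏ; θ_min ≈ 24.09°; θ(m_l=-3) ≈ 123.21°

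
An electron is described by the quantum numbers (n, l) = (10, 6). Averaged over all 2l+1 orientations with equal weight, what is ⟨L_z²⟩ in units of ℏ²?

The allowed m_l values are -6, -5, -4, -3, -2, -1, 0, 1, 2, 3, 4, 5, 6.
Average of L_z² over 13 states: 182/13 ℏ² = 14 ℏ².

⟨L_z²⟩ = 14 ℏ²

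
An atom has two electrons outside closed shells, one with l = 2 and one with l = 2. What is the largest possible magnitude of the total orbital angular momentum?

The total orbital quantum number L ranges from |l₁ − l₂| to l₁ + l₂ in integer steps.
Allowed values: L = 0, 1, 2, 3, 4.
The largest magnitude corresponds to L = 4: |L_tot| = ℏ√(4·5) = 2√5 ℏ.

|L_tot|_max = 2√5 ℏ ≈ 4.472ℏ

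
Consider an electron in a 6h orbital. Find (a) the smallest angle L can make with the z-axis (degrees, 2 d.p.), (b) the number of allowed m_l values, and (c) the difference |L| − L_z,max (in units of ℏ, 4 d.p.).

θ_min ≈ 24.09°; 11 values; |L|−L_z,max ≈ 0.4772ℏ

6h means n = 6, l = 5.
cos θ_min = 5/√30, so θ_min ≈ 24.09°.
There are 2l+1 = 11 values of m_l.
|L| − L_z,max = (√30 − 5)ℏ ≈ 0.4772ℏ.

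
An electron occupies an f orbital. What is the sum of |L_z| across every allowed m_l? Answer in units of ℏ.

Σ|L_z| = 12 ℏ

An f state has l = 3.
The allowed m_l values are -3, -2, -1, 0, 1, 2, 3.
Σ|m_l| = l(l+1) = 12.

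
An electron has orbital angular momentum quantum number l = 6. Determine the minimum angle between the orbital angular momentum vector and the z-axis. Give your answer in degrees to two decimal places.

|L| = √(l(l+1)) ℏ = √42 ℏ.
The smallest angle corresponds to the largest L_z, i.e. m_l = l = 6, giving L_z = 6ℏ.
cos θ_min = 6/√42, so θ_min ≈ 22.21°.

θ_min ≈ 22.21°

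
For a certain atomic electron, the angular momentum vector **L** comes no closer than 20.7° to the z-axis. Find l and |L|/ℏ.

cos θ_min = l/√(l(l+1)) = √(l/(l+1)), so l/(l+1) = cos²(20.7°) = 0.8751.
l = cos²θ/sin²θ ≈ 7.
Then |L| = ℏ√(7·8) = 2√14 ℏ.

l = 7, |L| = 2√14 ℏ ≈ 7.483ℏ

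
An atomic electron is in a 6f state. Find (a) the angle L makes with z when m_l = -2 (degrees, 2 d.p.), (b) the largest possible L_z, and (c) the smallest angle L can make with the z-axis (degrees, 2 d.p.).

The 6f subshell has l = 3.
For m_l = -2: cos θ = -2/√12, θ ≈ 125.26°.
L_z,max = lℏ = 3ℏ.
cos θ_min = 3/√12, so θ_min ≈ 30.00°.

θ(m_l=-2) ≈ 125.26°; L_z,max = 3ℏ; θ_min ≈ 30.00°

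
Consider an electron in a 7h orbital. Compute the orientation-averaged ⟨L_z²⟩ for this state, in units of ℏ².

For 7h, l = 5.
m_l runs from −5 to 5, i.e. {-5, -4, -3, -2, -1, 0, 1, 2, 3, 4, 5}.
⟨L_z²⟩ = ℏ²·l(l+1)/3 = 10ℏ².

⟨L_z²⟩ = 10 ℏ²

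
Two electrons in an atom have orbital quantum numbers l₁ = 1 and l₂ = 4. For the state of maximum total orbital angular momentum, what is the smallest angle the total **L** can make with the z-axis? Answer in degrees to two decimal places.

θ_min ≈ 24.09°

The total orbital quantum number L ranges from |l₁ − l₂| to l₁ + l₂ in integer steps.
So L can be 3, 4, 5.
The maximum is L = 5, with |L_tot| = ℏ√(5·6) = √30 ℏ.
The minimum angle with z is arccos(5/√30) ≈ 24.09°.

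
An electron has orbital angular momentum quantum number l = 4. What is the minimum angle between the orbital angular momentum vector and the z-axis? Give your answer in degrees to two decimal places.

|L| = ℏ√(l(l+1)) = 2√5 ℏ.
The smallest angle corresponds to the largest L_z, i.e. m_l = l = 4, giving L_z = 4ℏ.
cos θ_min = 4/√20, so θ_min ≈ 26.57°.

θ_min ≈ 26.57°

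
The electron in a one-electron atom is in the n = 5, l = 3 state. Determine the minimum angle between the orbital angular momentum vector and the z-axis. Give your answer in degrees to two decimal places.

θ_min ≈ 30.00°

|L| = ℏ√(l(l+1)) = 2√3 ℏ.
The smallest angle corresponds to the largest L_z, i.e. m_l = l = 3, giving L_z = 3ℏ.
cos θ_min = 3/√12, so θ_min ≈ 30.00°.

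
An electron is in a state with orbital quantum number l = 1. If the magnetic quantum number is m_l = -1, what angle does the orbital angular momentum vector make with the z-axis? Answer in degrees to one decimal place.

θ ≈ 135.0°

|L| = √(l(l+1)) ℏ = √2 ℏ.
L_z = m_l ℏ = −1ℏ.
cos θ = L_z/|L| = -1/√2, so θ ≈ 135.0°.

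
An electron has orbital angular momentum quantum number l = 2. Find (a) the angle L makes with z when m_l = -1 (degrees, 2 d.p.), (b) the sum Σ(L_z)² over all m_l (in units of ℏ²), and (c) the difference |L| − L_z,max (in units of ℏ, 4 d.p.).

θ(m_l=-1) ≈ 114.09°; Σ(L_z)² = 10 ℏ²; |L|−L_z,max ≈ 0.4495ℏ

For m_l = -1: cos θ = -1/√6, θ ≈ 114.09°.
Σ m_l² = 10, so Σ(L_z)² = 10 ℏ².
|L| − L_z,max = (√6 − 2)ℏ ≈ 0.4495ℏ.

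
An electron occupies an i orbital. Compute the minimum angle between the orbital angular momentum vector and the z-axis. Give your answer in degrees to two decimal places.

θ_min ≈ 22.21°

An i state has l = 6.
|L| = ℏ√(l(l+1)) = √42 ℏ.
The smallest angle corresponds to the largest L_z, i.e. m_l = l = 6, giving L_z = 6ℏ.
cos θ_min = 6/√42, so θ_min ≈ 22.21°.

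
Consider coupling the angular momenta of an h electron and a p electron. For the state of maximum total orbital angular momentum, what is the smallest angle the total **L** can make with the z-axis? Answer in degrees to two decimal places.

Angular momentum addition gives L = |l₁ − l₂|, …, l₁ + l₂.
So L can be 4, 5, 6.
The maximum is L = 6, with |L_tot| = ℏ√(6·7) = √42 ℏ.
The minimum angle with z is arccos(6/√42) ≈ 22.21°.

θ_min ≈ 22.21°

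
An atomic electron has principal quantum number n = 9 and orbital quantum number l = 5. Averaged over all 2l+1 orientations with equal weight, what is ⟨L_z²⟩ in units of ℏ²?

⟨L_z²⟩ = 10 ℏ²

m_l runs from −5 to 5, i.e. {-5, -4, -3, -2, -1, 0, 1, 2, 3, 4, 5}.
⟨L_z²⟩ = ℏ²·l(l+1)/3 = 10ℏ².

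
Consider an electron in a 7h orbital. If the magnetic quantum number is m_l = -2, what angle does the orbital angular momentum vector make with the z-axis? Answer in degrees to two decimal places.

θ ≈ 111.42°

7h means n = 7, l = 5.
|L|² = l(l+1)ℏ² = 30ℏ², so |L| = √30 ℏ.
L_z = m_l ℏ = −2ℏ.
cos θ = L_z/|L| = -2/√30, so θ ≈ 111.42°.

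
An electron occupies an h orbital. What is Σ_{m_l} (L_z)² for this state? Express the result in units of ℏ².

An h state has l = 5.
m_l runs from −5 to 5, i.e. {-5, -4, -3, -2, -1, 0, 1, 2, 3, 4, 5}.
Σ m_l² = 2·(1 + 4 + 9 + 16 + 25) = 110.

Σ(L_z)² = 110 ℏ²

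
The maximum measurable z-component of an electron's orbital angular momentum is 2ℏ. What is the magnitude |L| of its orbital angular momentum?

The maximum L_z equals lℏ, giving l = 2.
Then |L| = ℏ√(2·3) = √6 ℏ.

|L| = √6 ℏ ≈ 2.449ℏ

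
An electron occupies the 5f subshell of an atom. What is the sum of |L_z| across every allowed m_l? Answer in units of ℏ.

For 5f, l = 3.
m_l runs from −3 to 3, i.e. {-3, -2, -1, 0, 1, 2, 3}.
Σ|m_l| = 2(1+2+…+3) = 12.

Σ|L_z| = 12 ℏ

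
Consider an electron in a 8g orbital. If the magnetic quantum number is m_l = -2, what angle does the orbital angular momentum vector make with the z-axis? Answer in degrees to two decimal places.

θ ≈ 116.57°

8g means n = 8, l = 4.
|L| = √(l(l+1)) ℏ = 2√5 ℏ.
L_z = m_l ℏ = −2ℏ.
cos θ = L_z/|L| = -2/√20, so θ ≈ 116.57°.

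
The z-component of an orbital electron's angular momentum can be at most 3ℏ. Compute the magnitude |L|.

The maximum L_z equals lℏ, giving l = 3.
|L| = ℏ√(l(l+1)) = 2√3 ℏ.

|L| = 2√3 ℏ ≈ 3.464ℏ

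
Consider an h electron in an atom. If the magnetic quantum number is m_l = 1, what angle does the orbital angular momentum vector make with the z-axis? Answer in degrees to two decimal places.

For an h orbital, l = 5.
|L|² = l(l+1)ℏ² = 30ℏ², so |L| = √30 ℏ.
L_z = m_l ℏ = 1ℏ.
cos θ = L_z/|L| = 1/√30, so θ ≈ 79.48°.

θ ≈ 79.48°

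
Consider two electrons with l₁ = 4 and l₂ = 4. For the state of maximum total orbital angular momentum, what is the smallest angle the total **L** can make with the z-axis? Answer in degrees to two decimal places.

θ_min ≈ 19.47°

By the triangle rule, |l₁ − l₂| ≤ L ≤ l₁ + l₂.
So L can be 0, 1, 2, 3, 4, 5, 6, 7, 8.
The maximum is L = 8, with |L_tot| = ℏ√(8·9) = 6√2 ℏ.
The minimum angle with z is arccos(8/√72) ≈ 19.47°.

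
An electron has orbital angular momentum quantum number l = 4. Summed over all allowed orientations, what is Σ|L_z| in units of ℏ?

Σ|L_z| = 20 ℏ

The allowed m_l values are -4, -3, -2, -1, 0, 1, 2, 3, 4.
Σ|m_l| = 2(1+2+…+4) = 20.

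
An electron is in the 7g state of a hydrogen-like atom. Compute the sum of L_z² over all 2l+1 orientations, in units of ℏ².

Σ(L_z)² = 60 ℏ²

For 7g, l = 4.
m_l runs from −4 to 4, i.e. {-4, -3, -2, -1, 0, 1, 2, 3, 4}.
Σ m_l² = l(l+1)(2l+1)/3 = 4·5·9/3 = 60.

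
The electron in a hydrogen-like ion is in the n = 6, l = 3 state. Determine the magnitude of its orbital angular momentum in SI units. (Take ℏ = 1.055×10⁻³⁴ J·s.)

|L| = ℏ√(l(l+1)) = ℏ√(3·4) = 2√3 ℏ
Numerically, |L| = 3.464 × (1.055×10⁻³⁴ J·s) = 3.655×10⁻³⁴ J·s.

|L| = 3.655×10⁻³⁴ J·s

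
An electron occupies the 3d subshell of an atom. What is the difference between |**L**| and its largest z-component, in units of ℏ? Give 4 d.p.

|L| − L_z,max ≈ 0.4495ℏ

3d means n = 3, l = 2.
|L| = √6 ℏ ≈ 2.4495ℏ, while L_z,max = lℏ = 2ℏ.
The difference is (√6 − 2)ℏ ≈ 0.4495ℏ.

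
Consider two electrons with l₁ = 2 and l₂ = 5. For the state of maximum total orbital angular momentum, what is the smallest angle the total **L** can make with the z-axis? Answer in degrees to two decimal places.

Angular momentum addition gives L = |l₁ − l₂|, …, l₁ + l₂.
Allowed values: L = 3, 4, 5, 6, 7.
The maximum is L = 7, with |L_tot| = ℏ√(7·8) = 2√14 ℏ.
The minimum angle with z is arccos(7/√56) ≈ 20.70°.

θ_min ≈ 20.70°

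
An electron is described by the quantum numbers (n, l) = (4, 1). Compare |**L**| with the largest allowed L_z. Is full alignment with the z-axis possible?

No: L_z,max = 1ℏ < |L| = √2 ℏ ≈ 1.414ℏ

|L| = √2 ℏ ≈ 1.4142ℏ, while L_z,max = lℏ = 1ℏ.
Since |L| > L_z,max, the vector can never point exactly along z; the closest it comes is θ_min = arccos(1/√2) ≈ 45.0°.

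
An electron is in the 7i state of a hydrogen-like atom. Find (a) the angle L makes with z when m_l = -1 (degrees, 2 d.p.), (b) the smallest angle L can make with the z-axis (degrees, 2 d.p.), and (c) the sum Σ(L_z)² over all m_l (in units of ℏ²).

For 7i, l = 6.
For m_l = -1: cos θ = -1/√42, θ ≈ 98.88°.
cos θ_min = 6/√42, so θ_min ≈ 22.21°.
Σ m_l² = 182, so Σ(L_z)² = 182 ℏ².

θ(m_l=-1) ≈ 98.88°; θ_min ≈ 22.21°; Σ(L_z)² = 182 ℏ²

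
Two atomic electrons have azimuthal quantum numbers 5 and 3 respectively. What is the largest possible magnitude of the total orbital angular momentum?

L runs from |5 − 3| = 2 to 5 + 3 = 8.
L ∈ {2, 3, 4, 5, 6, 7, 8}.
The largest magnitude corresponds to L = 8: |L_tot| = ℏ√(8·9) = 6√2 ℏ.

|L_tot|_max = 6√2 ℏ ≈ 8.485ℏ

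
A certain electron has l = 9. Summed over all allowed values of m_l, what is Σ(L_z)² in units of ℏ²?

m_l runs from −9 to 9, i.e. {-9, -8, -7, -6, -5, -4, -3, -2, -1, 0, 1, 2, 3, 4, 5, 6, 7, 8, 9}.
Σ m_l² = 2·(1 + 4 + 9 + 16 + 25 + 36 + 49 + 64 + 81) = 570.

Σ(L_z)² = 570 ℏ²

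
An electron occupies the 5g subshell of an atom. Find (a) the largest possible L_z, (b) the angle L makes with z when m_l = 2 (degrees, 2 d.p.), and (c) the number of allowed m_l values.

5g means n = 5, l = 4.
L_z,max = lℏ = 4ℏ.
For m_l = 2: cos θ = 2/√20, θ ≈ 63.43°.
There are 2l+1 = 9 values of m_l.

L_z,max = 4ℏ; θ(m_l=2) ≈ 63.43°; 9 values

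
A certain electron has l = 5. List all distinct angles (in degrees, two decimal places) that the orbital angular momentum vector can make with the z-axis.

θ ∈ {24.09°, 43.09°, 56.79°, 68.58°, 79.48°, 90.00°, 100.52°, 111.42°, 123.21°, 136.91°, 155.91°}

|L| = ℏ√(l(l+1)) = √30 ℏ.
cos θ = m_l/√30 for each m_l ∈ {-5, -4, -3, -2, -1, 0, 1, 2, 3, 4, 5}.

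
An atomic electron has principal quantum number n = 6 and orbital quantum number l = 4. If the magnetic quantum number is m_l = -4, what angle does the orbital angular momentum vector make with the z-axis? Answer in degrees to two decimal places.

θ ≈ 153.43°

|L|² = l(l+1)ℏ² = 20ℏ², so |L| = 2√5 ℏ.
L_z = m_l ℏ = −4ℏ.
cos θ = L_z/|L| = -4/√20, so θ ≈ 153.43°.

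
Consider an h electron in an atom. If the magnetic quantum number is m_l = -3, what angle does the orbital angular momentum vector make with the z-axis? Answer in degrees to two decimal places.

θ ≈ 123.21°

An h state has l = 5.
|L|² = l(l+1)ℏ² = 30ℏ², so |L| = √30 ℏ.
L_z = m_l ℏ = −3ℏ.
cos θ = L_z/|L| = -3/√30, so θ ≈ 123.21°.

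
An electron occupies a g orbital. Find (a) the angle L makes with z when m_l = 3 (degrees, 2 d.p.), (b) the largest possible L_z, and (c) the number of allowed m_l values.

θ(m_l=3) ≈ 47.87°; L_z,max = 4ℏ; 9 values

For a g orbital, l = 4.
For m_l = 3: cos θ = 3/√20, θ ≈ 47.87°.
L_z,max = lℏ = 4ℏ.
There are 2l+1 = 9 values of m_l.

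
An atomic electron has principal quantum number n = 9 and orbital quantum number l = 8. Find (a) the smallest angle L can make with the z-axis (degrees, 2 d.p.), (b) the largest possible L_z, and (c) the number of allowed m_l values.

θ_min ≈ 19.47°; L_z,max = 8ℏ; 17 values

cos θ_min = 8/√72, so θ_min ≈ 19.47°.
L_z,max = lℏ = 8ℏ.
There are 2l+1 = 17 values of m_l.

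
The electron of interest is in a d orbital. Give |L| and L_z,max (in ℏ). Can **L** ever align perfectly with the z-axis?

No: L_z,max = 2ℏ < |L| = √6 ℏ ≈ 2.449ℏ

For a d orbital, l = 2.
|L| = √6 ℏ ≈ 2.4495ℏ, while L_z,max = lℏ = 2ℏ.
Since |L| > L_z,max, the vector can never point exactly along z; the closest it comes is θ_min = arccos(2/√6) ≈ 35.3°.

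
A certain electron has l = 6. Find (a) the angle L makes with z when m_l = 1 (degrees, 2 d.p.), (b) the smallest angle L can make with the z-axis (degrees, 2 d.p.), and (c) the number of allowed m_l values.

θ(m_l=1) ≈ 81.12°; θ_min ≈ 22.21°; 13 values

For m_l = 1: cos θ = 1/√42, θ ≈ 81.12°.
cos θ_min = 6/√42, so θ_min ≈ 22.21°.
There are 2l+1 = 13 values of m_l.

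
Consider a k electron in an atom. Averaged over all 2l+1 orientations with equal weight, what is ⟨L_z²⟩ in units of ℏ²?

K corresponds to l = 7.
The allowed m_l values are -7, -6, -5, -4, -3, -2, -1, 0, 1, 2, 3, 4, 5, 6, 7.
⟨L_z²⟩ = ℏ²·l(l+1)/3 = 18.67ℏ².

⟨L_z²⟩ = 18.67 ℏ²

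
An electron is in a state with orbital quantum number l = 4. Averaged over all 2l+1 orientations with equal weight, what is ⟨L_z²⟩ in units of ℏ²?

⟨L_z²⟩ = 6.667 ℏ²

The allowed m_l values are -4, -3, -2, -1, 0, 1, 2, 3, 4.
⟨L_z²⟩ = ℏ²·(Σ m_l²)/(2l+1) = ℏ²·60/9 = 6.667ℏ².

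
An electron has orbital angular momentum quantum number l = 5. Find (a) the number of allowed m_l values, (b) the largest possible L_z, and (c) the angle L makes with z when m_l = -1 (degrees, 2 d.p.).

There are 2l+1 = 11 values of m_l.
L_z,max = lℏ = 5ℏ.
For m_l = -1: cos θ = -1/√30, θ ≈ 100.52°.

11 values; L_z,max = 5ℏ; θ(m_l=-1) ≈ 100.52°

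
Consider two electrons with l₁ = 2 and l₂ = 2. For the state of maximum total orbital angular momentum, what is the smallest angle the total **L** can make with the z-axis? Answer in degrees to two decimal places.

θ_min ≈ 26.57°

L runs from |2 − 2| = 0 to 2 + 2 = 4.
So L can be 0, 1, 2, 3, 4.
The maximum is L = 4, with |L_tot| = ℏ√(4·5) = 2√5 ℏ.
The minimum angle with z is arccos(4/√20) ≈ 26.57°.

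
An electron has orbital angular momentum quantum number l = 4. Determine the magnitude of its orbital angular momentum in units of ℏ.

|L| = ℏ√(l(l+1)) = ℏ√(4·5) = 2√5 ℏ

|L| = 2√5 ℏ ≈ 4.472ℏ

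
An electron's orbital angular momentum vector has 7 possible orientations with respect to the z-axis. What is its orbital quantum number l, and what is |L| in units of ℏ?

7 = 2l + 1, so l = (7−1)/2 = 3.
|L| = ℏ√(l(l+1)) = ℏ√(3·4) = 2√3 ℏ.

l = 3, |L| = 2√3 ℏ ≈ 3.464ℏ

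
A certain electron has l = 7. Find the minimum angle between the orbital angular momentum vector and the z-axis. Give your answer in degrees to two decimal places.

|L|² = l(l+1)ℏ² = 56ℏ², so |L| = 2√14 ℏ.
The smallest angle corresponds to the largest L_z, i.e. m_l = l = 7, giving L_z = 7ℏ.
cos θ_min = 7/√56, so θ_min ≈ 20.70°.

θ_min ≈ 20.70°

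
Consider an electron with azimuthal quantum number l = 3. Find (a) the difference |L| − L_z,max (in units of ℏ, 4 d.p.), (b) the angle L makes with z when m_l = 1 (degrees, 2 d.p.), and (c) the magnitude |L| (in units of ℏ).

|L| − L_z,max = (2√3 − 3)ℏ ≈ 0.4641ℏ.
For m_l = 1: cos θ = 1/√12, θ ≈ 73.22°.
|L| = ℏ√(3·4) = 2√3 ℏ ≈ 3.464ℏ.

|L|−L_z,max ≈ 0.4641ℏ; θ(m_l=1) ≈ 73.22°; |L| = 2√3 ℏ ≈ 3.464ℏ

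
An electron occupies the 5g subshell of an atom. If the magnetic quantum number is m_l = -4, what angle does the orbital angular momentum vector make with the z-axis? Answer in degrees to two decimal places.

θ ≈ 153.43°

The 5g subshell has l = 4.
|L|² = l(l+1)ℏ² = 20ℏ², so |L| = 2√5 ℏ.
L_z = m_l ℏ = −4ℏ.
cos θ = L_z/|L| = -4/√20, so θ ≈ 153.43°.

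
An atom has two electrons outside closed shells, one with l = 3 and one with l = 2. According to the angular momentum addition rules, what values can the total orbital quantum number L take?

The total orbital quantum number L ranges from |l₁ − l₂| to l₁ + l₂ in integer steps.
So L can be 1, 2, 3, 4, 5.

L = 1, 2, 3, 4, 5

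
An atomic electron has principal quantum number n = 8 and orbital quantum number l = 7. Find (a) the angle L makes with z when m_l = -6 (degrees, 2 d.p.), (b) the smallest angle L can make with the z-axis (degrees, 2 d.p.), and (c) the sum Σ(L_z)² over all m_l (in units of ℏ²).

For m_l = -6: cos θ = -6/√56, θ ≈ 143.30°.
cos θ_min = 7/√56, so θ_min ≈ 20.70°.
Σ m_l² = 280, so Σ(L_z)² = 280 ℏ².

θ(m_l=-6) ≈ 143.30°; θ_min ≈ 20.70°; Σ(L_z)² = 280 ℏ²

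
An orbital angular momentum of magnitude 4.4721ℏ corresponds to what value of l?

l = 4

Since |L|² = l(l+1)ℏ², l(l+1) = 20.
l² + l − 20 = 0 ⇒ l = 4.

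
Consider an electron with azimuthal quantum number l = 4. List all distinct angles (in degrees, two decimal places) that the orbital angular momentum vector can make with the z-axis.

θ ∈ {26.57°, 47.87°, 63.43°, 77.08°, 90.00°, 102.92°, 116.57°, 132.13°, 153.43°}

|L| = √(l(l+1)) ℏ = 2√5 ℏ.
cos θ = m_l/√20 for each m_l ∈ {-4, -3, -2, -1, 0, 1, 2, 3, 4}.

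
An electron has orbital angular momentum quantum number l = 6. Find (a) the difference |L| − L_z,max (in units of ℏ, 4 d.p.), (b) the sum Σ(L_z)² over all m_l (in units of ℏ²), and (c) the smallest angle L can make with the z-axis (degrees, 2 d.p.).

|L| − L_z,max = (√42 − 6)ℏ ≈ 0.4807ℏ.
Σ m_l² = 182, so Σ(L_z)² = 182 ℏ².
cos θ_min = 6/√42, so θ_min ≈ 22.21°.

|L|−L_z,max ≈ 0.4807ℏ; Σ(L_z)² = 182 ℏ²; θ_min ≈ 22.21°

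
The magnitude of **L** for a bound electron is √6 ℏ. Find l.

l = 2

(|L|/ℏ)² = l(l+1) = 6.
l² + l − 6 = 0 ⇒ l = 2.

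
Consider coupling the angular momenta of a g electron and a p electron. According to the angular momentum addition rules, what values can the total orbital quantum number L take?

The total orbital quantum number L ranges from |l₁ − l₂| to l₁ + l₂ in integer steps.
So L can be 3, 4, 5.

L = 3, 4, 5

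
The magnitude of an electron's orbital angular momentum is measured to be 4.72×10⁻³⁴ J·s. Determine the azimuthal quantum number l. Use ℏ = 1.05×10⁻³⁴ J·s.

Dividing by ℏ: |L|/ℏ ≈ 4.495.
Set l(l+1) = 20.21; the integer solution is l = 4.

l = 4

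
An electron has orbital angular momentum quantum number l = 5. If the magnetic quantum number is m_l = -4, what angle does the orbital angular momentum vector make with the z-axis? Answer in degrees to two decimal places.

|L|² = l(l+1)ℏ² = 30ℏ², so |L| = √30 ℏ.
L_z = m_l ℏ = −4ℏ.
cos θ = L_z/|L| = -4/√30, so θ ≈ 136.91°.

θ ≈ 136.91°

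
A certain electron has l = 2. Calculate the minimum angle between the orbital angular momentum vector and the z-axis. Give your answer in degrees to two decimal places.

|L| = √(l(l+1)) ℏ = √6 ℏ.
The smallest angle corresponds to the largest L_z, i.e. m_l = l = 2, giving L_z = 2ℏ.
cos θ_min = 2/√6, so θ_min ≈ 35.26°.

θ_min ≈ 35.26°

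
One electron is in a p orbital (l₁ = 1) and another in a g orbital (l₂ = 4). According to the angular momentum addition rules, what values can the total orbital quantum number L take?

L = 3, 4, 5

The total orbital quantum number L ranges from |l₁ − l₂| to l₁ + l₂ in integer steps.
Allowed values: L = 3, 4, 5.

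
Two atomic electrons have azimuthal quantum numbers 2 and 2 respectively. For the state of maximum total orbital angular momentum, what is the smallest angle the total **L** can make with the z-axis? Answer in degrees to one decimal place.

θ_min ≈ 26.6°

By the triangle rule, |l₁ − l₂| ≤ L ≤ l₁ + l₂.
Allowed values: L = 0, 1, 2, 3, 4.
The maximum is L = 4, with |L_tot| = ℏ√(4·5) = 2√5 ℏ.
The minimum angle with z is arccos(4/√20) ≈ 26.6°.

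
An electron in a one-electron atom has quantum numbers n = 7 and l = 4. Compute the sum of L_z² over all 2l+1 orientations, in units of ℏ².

m_l ∈ {-4, -3, -2, -1, 0, 1, 2, 3, 4}.
Σ m_l² = 2·(1 + 4 + 9 + 16) = 60.

Σ(L_z)² = 60 ℏ²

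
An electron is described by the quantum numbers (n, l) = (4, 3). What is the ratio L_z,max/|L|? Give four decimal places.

L_z,max/|L| = 0.8660

|L| = 2√3 ℏ ≈ 3.4641ℏ, while L_z,max = lℏ = 3ℏ.
L_z,max/|L| = 3/√12 = 0.8660.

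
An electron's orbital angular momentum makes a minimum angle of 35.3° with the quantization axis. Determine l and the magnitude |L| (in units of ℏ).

l = 2, |L| = √6 ℏ ≈ 2.449ℏ

At minimum angle, m_l = l, so cos θ = l/√(l(l+1)); cos²θ = l/(l+1) = 0.6661.
Solving: l = 2.
Then |L| = ℏ√(2·3) = √6 ℏ.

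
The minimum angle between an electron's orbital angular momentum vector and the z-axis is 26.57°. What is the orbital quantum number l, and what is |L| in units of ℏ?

l = 4, |L| = 2√5 ℏ ≈ 4.472ℏ

cos θ_min = l/√(l(l+1)) = √(l/(l+1)), so l/(l+1) = cos²(26.57°) = 0.7999.
Thus l = 0.7999/(1 − 0.7999) ≈ 4.
Then |L| = ℏ√(4·5) = 2√5 ℏ.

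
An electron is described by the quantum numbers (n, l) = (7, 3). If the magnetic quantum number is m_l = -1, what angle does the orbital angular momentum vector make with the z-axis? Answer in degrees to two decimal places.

|L| = ℏ√(l(l+1)) = 2√3 ℏ.
L_z = m_l ℏ = −1ℏ.
cos θ = L_z/|L| = -1/√12, so θ ≈ 106.78°.

θ ≈ 106.78°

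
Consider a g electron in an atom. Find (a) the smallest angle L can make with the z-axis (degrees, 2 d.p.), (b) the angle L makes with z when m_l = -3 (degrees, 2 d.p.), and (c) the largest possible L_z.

θ_min ≈ 26.57°; θ(m_l=-3) ≈ 132.13°; L_z,max = 4ℏ

The letter g corresponds to l = 4.
cos θ_min = 4/√20, so θ_min ≈ 26.57°.
For m_l = -3: cos θ = -3/√20, θ ≈ 132.13°.
L_z,max = lℏ = 4ℏ.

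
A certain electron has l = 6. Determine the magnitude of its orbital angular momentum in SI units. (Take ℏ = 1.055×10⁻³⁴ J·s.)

|L| = 6.837×10⁻³⁴ J·s

|L| = ℏ√(l(l+1)) = ℏ√(6·7) = √42 ℏ
Numerically, |L| = 6.481 × (1.055×10⁻³⁴ J·s) = 6.837×10⁻³⁴ J·s.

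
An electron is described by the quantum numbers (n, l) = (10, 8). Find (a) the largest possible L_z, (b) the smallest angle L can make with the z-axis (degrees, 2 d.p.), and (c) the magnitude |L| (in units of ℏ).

L_z,max = lℏ = 8ℏ.
cos θ_min = 8/√72, so θ_min ≈ 19.47°.
|L| = ℏ√(8·9) = 6√2 ℏ ≈ 8.485ℏ.

L_z,max = 8ℏ; θ_min ≈ 19.47°; |L| = 6√2 ℏ ≈ 8.485ℏ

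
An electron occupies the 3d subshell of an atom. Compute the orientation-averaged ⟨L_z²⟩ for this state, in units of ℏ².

For 3d, l = 2.
m_l runs from −2 to 2, i.e. {-2, -1, 0, 1, 2}.
⟨L_z²⟩ = ℏ²·l(l+1)/3 = 2ℏ².

⟨L_z²⟩ = 2 ℏ²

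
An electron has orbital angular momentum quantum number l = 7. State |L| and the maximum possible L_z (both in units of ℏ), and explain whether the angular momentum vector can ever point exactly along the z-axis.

|L| = 2√14 ℏ ≈ 7.4833ℏ, while L_z,max = lℏ = 7ℏ.
Since |L| > L_z,max, the vector can never point exactly along z; the closest it comes is θ_min = arccos(7/√56) ≈ 20.7°.

No: L_z,max = 7ℏ < |L| = 2√14 ℏ ≈ 7.483ℏ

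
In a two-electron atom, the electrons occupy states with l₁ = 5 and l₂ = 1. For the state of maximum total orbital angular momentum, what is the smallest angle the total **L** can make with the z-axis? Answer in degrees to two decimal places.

The total orbital quantum number L ranges from |l₁ − l₂| to l₁ + l₂ in integer steps.
Allowed values: L = 4, 5, 6.
The maximum is L = 6, with |L_tot| = ℏ√(6·7) = √42 ℏ.
The minimum angle with z is arccos(6/√42) ≈ 22.21°.

θ_min ≈ 22.21°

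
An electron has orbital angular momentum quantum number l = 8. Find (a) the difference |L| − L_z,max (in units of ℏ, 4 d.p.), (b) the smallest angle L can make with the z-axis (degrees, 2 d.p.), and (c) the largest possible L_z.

|L| − L_z,max = (6√2 − 8)ℏ ≈ 0.4853ℏ.
cos θ_min = 8/√72, so θ_min ≈ 19.47°.
L_z,max = lℏ = 8ℏ.

|L|−L_z,max ≈ 0.4853ℏ; θ_min ≈ 19.47°; L_z,max = 8ℏ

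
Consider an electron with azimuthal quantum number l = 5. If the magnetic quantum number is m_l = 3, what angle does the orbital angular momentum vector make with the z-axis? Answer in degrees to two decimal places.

|L| = ℏ√(l(l+1)) = √30 ℏ.
L_z = m_l ℏ = 3ℏ.
cos θ = L_z/|L| = 3/√30, so θ ≈ 56.79°.

θ ≈ 56.79°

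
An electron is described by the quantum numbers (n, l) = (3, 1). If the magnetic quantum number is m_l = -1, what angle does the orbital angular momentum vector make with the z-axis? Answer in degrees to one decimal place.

|L| = ℏ√(l(l+1)) = √2 ℏ.
L_z = m_l ℏ = −1ℏ.
cos θ = L_z/|L| = -1/√2, so θ ≈ 135.0°.

θ ≈ 135.0°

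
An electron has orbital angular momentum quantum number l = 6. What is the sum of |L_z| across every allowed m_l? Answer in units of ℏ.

m_l runs from −6 to 6, i.e. {-6, -5, -4, -3, -2, -1, 0, 1, 2, 3, 4, 5, 6}.
Σ|m_l| = 2·6(6+1)/2 = 42.

Σ|L_z| = 42 ℏ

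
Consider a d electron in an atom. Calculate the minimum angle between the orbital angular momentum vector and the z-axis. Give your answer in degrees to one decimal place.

A d state has l = 2.
|L| = ℏ√(l(l+1)) = √6 ℏ.
The smallest angle corresponds to the largest L_z, i.e. m_l = l = 2, giving L_z = 2ℏ.
cos θ_min = 2/√6, so θ_min ≈ 35.3°.

θ_min ≈ 35.3°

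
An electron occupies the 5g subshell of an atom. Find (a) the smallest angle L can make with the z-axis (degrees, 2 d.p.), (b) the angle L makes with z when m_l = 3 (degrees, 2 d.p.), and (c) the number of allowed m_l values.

5g means n = 5, l = 4.
cos θ_min = 4/√20, so θ_min ≈ 26.57°.
For m_l = 3: cos θ = 3/√20, θ ≈ 47.87°.
There are 2l+1 = 9 values of m_l.

θ_min ≈ 26.57°; θ(m_l=3) ≈ 47.87°; 9 values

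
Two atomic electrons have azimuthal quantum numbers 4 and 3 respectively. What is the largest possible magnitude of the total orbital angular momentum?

|L_tot|_max = 2√14 ℏ ≈ 7.483ℏ

By the triangle rule, |l₁ − l₂| ≤ L ≤ l₁ + l₂.
So L can be 1, 2, 3, 4, 5, 6, 7.
The largest magnitude corresponds to L = 7: |L_tot| = ℏ√(7·8) = 2√14 ℏ.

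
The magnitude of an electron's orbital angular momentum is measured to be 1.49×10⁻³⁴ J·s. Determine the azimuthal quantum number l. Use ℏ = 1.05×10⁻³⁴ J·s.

|L|/ℏ = (1.49×10⁻³⁴)/(1.05×10⁻³⁴) ≈ 1.419.
(|L|/ℏ)² = l(l+1) ≈ 2.01 ⇒ l = 1.

l = 1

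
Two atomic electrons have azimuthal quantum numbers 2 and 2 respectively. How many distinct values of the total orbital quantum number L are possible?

5

By the triangle rule, |l₁ − l₂| ≤ L ≤ l₁ + l₂.
Allowed values: L = 0, 1, 2, 3, 4.
That is 5 values.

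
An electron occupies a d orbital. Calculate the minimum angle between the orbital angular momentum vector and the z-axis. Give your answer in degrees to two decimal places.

A d state has l = 2.
|L| = √(l(l+1)) ℏ = √6 ℏ.
The smallest angle corresponds to the largest L_z, i.e. m_l = l = 2, giving L_z = 2ℏ.
cos θ_min = 2/√6, so θ_min ≈ 35.26°.

θ_min ≈ 35.26°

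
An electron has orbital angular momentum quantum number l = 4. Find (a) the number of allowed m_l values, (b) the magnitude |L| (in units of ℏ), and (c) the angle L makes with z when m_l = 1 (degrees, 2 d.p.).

9 values; |L| = 2√5 ℏ ≈ 4.472ℏ; θ(m_l=1) ≈ 77.08°

There are 2l+1 = 9 values of m_l.
|L| = ℏ√(4·5) = 2√5 ℏ ≈ 4.472ℏ.
For m_l = 1: cos θ = 1/√20, θ ≈ 77.08°.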